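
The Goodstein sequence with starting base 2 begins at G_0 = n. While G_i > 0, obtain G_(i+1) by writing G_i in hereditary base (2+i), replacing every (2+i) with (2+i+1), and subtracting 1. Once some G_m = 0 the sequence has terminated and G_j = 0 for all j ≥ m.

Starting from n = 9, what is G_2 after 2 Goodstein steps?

9 —HB2→ 2^(2 + 1) + 1 —bump→ 3^(3 + 1) + 1 = 82 —(−1)→ 81
81 —HB3→ 3^(3 + 1) —bump→ 4^(4 + 1) = 1024 —(−1)→ 1023
1023 —HB4→ 3·4^4 + 3·4^3 + 3·4^2 + 3·4 + 3 —bump→ 3·5^5 + 3·5^3 + 3·5^2 + 3·5 + 3 = 9843 —(−1)→ 9842

1023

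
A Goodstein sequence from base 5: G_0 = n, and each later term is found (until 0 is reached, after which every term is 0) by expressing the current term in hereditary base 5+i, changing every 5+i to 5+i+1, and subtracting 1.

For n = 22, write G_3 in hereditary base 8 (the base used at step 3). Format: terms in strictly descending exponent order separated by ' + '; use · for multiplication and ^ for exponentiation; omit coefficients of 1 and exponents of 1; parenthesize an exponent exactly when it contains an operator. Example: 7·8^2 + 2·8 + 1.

3·8 + 7

(0) 22|_5 = 4·5 + 2 ↦ 4·6 + 2|_6 = 26 ⇒ 25
(1) 25|_6 = 4·6 + 1 ↦ 4·7 + 1|_7 = 29 ⇒ 28
(2) 28|_7 = 4·7 ↦ 4·8|_8 = 32 ⇒ 31
(3) 31|_8 = 3·8 + 7 ↦ 3·9 + 7|_9 = 34 ⇒ 33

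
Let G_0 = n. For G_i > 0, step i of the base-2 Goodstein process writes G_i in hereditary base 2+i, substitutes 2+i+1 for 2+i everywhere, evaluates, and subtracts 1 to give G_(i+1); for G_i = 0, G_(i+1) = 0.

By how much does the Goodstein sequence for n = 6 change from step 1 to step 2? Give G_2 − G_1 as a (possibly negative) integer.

228

(0) 6|_2 = 2^2 + 2 ↦ 3^3 + 3|_3 = 30 ⇒ 29
(1) 29|_3 = 3^3 + 2 ↦ 4^4 + 2|_4 = 258 ⇒ 257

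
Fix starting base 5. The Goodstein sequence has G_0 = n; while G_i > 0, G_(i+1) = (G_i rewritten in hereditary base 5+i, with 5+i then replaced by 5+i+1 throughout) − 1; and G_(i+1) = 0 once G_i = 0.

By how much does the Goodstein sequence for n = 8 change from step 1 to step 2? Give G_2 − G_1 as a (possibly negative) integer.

0

8 —HB5→ 5 + 3 —bump→ 6 + 3 = 9 —(−1)→ 8
8 —HB6→ 6 + 2 —bump→ 7 + 2 = 9 —(−1)→ 8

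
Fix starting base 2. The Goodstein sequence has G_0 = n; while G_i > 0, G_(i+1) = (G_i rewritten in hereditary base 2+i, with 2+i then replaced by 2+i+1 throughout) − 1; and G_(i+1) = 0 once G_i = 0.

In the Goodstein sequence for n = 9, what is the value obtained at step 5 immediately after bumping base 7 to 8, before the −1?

step 0: 9 = 2^(2 + 1) + 1; sub 3 for 2: 3^(3 + 1) + 1; = 82; G_1 = 82−1 = 81
step 1: 81 = 3^(3 + 1); sub 4 for 3: 4^(4 + 1); = 1024; G_2 = 1024−1 = 1023
step 2: 1023 = 3·4^4 + 3·4^3 + 3·4^2 + 3·4 + 3; sub 5 for 4: 3·5^5 + 3·5^3 + 3·5^2 + 3·5 + 3; = 9843; G_3 = 9843−1 = 9842
step 3: 9842 = 3·5^5 + 3·5^3 + 3·5^2 + 3·5 + 2; sub 6 for 5: 3·6^6 + 3·6^3 + 3·6^2 + 3·6 + 2; = 140744; G_4 = 140744−1 = 140743
step 4: 140743 = 3·6^6 + 3·6^3 + 3·6^2 + 3·6 + 1; sub 7 for 6: 3·7^7 + 3·7^3 + 3·7^2 + 3·7 + 1; = 2471827; G_5 = 2471827−1 = 2471826
step 5: 2471826 = 3·7^7 + 3·7^3 + 3·7^2 + 3·7; sub 8 for 7: 3·8^8 + 3·8^3 + 3·8^2 + 3·8; = 50333400; G_6 = 50333400−1 = 50333399

50333400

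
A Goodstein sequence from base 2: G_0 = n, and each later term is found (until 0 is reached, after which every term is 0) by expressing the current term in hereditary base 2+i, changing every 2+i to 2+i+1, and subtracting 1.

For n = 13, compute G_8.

step 0: 13 = 2^(2 + 1) + 2^2 + 1; sub 3 for 2: 3^(3 + 1) + 3^3 + 1; = 109; G_1 = 109−1 = 108
step 1: 108 = 3^(3 + 1) + 3^3; sub 4 for 3: 4^(4 + 1) + 4^4; = 1280; G_2 = 1280−1 = 1279
step 2: 1279 = 4^(4 + 1) + 3·4^3 + 3·4^2 + 3·4 + 3; sub 5 for 4: 5^(5 + 1) + 3·5^3 + 3·5^2 + 3·5 + 3; = 16093; G_3 = 16093−1 = 16092
step 3: 16092 = 5^(5 + 1) + 3·5^3 + 3·5^2 + 3·5 + 2; sub 6 for 5: 6^(6 + 1) + 3·6^3 + 3·6^2 + 3·6 + 2; = 280712; G_4 = 280712−1 = 280711
step 4: 280711 = 6^(6 + 1) + 3·6^3 + 3·6^2 + 3·6 + 1; sub 7 for 6: 7^(7 + 1) + 3·7^3 + 3·7^2 + 3·7 + 1; = 5765999; G_5 = 5765999−1 = 5765998
step 5: 5765998 = 7^(7 + 1) + 3·7^3 + 3·7^2 + 3·7; sub 8 for 7: 8^(8 + 1) + 3·8^3 + 3·8^2 + 3·8; = 134219480; G_6 = 134219480−1 = 134219479
step 6: 134219479 = 8^(8 + 1) + 3·8^3 + 3·8^2 + 2·8 + 7; sub 9 for 8: 9^(9 + 1) + 3·9^3 + 3·9^2 + 2·9 + 7; = 3486786856; G_7 = 3486786856−1 = 3486786855
step 7: 3486786855 = 9^(9 + 1) + 3·9^3 + 3·9^2 + 2·9 + 6; sub 10 for 9: 10^(10 + 1) + 3·10^3 + 3·10^2 + 2·10 + 6; = 100000003326; G_8 = 100000003326−1 = 100000003325

100000003325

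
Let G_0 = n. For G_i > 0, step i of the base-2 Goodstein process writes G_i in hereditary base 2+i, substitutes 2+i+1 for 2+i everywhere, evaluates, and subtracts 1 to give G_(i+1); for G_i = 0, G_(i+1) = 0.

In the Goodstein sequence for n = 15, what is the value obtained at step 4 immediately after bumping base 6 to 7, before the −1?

6588345

step 0: 15 = 2^(2 + 1) + 2^2 + 2 + 1; sub 3 for 2: 3^(3 + 1) + 3^3 + 3 + 1; = 112; G_1 = 112−1 = 111
step 1: 111 = 3^(3 + 1) + 3^3 + 3; sub 4 for 3: 4^(4 + 1) + 4^4 + 4; = 1284; G_2 = 1284−1 = 1283
step 2: 1283 = 4^(4 + 1) + 4^4 + 3; sub 5 for 4: 5^(5 + 1) + 5^5 + 3; = 18753; G_3 = 18753−1 = 18752
step 3: 18752 = 5^(5 + 1) + 5^5 + 2; sub 6 for 5: 6^(6 + 1) + 6^6 + 2; = 326594; G_4 = 326594−1 = 326593
step 4: 326593 = 6^(6 + 1) + 6^6 + 1; sub 7 for 6: 7^(7 + 1) + 7^7 + 1; = 6588345; G_5 = 6588345−1 = 6588344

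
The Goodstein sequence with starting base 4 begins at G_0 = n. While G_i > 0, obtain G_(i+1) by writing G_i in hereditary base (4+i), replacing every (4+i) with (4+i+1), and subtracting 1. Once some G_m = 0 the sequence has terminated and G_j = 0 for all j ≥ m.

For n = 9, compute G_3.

11

base 4: 9 = 2·4 + 1; at 5: 2·5 + 1 = 11; next = 10
base 5: 10 = 2·5; at 6: 2·6 = 12; next = 11
base 6: 11 = 6 + 5; at 7: 7 + 5 = 12; next = 11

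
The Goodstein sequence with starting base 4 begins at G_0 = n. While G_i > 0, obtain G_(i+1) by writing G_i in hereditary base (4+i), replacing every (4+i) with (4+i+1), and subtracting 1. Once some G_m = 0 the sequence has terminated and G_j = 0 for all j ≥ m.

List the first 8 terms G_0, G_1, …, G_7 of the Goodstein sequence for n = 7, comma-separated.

7, 7, 7, 7, 7, 6, 5, 4

G_0 = 7. HB_4(7) = 4 + 3. Bump = 8. G_1 = 7.
G_1 = 7. HB_5(7) = 5 + 2. Bump = 8. G_2 = 7.
G_2 = 7. HB_6(7) = 6 + 1. Bump = 8. G_3 = 7.
G_3 = 7. HB_7(7) = 7. Bump = 8. G_4 = 7.
G_4 = 7. HB_8(7) = 7. Bump = 7. G_5 = 6.
G_5 = 6. HB_9(6) = 6. Bump = 6. G_6 = 5.
G_6 = 5. HB_10(5) = 5. Bump = 5. G_7 = 4.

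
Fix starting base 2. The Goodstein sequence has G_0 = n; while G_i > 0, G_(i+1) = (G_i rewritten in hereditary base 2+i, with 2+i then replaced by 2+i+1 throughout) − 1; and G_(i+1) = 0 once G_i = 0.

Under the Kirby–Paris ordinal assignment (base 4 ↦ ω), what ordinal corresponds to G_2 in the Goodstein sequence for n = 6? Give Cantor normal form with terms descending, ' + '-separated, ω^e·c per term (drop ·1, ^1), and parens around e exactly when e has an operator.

ω^ω + 1

6 —HB2→ 2^2 + 2 —bump→ 3^3 + 3 = 30 —(−1)→ 29
29 —HB3→ 3^3 + 2 —bump→ 4^4 + 2 = 258 —(−1)→ 257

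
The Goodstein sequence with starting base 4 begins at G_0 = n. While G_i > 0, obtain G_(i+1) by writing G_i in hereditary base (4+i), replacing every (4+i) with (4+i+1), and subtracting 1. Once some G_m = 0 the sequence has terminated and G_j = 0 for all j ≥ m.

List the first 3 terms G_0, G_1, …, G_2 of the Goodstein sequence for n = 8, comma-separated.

(0) 8|_4 = 2·4 ↦ 2·5|_5 = 10 ⇒ 9
(1) 9|_5 = 5 + 4 ↦ 6 + 4|_6 = 10 ⇒ 9

8, 9, 9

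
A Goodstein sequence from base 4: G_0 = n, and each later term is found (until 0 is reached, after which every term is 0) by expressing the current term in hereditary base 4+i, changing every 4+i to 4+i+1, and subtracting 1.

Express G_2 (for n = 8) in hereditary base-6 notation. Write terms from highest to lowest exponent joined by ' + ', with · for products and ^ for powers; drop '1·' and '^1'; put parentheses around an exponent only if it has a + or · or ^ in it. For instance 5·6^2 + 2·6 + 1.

6 + 3

G_0=8  [base 4] 2·4  →[4↦5]→  2·5 = 10  −1 ⇒ G_1=9
G_1=9  [base 5] 5 + 4  →[5↦6]→  6 + 4 = 10  −1 ⇒ G_2=9
G_2=9  [base 6] 6 + 3  →[6↦7]→  7 + 3 = 10  −1 ⇒ G_3=9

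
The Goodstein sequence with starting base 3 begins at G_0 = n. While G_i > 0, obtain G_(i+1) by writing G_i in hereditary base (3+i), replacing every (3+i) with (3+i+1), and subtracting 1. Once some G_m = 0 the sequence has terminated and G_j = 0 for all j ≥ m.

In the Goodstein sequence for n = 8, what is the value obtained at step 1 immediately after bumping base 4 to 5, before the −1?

i=0: 8 = 2·3 + 2 (b=3); 3→4: 2·4 + 2 = 10; 10−1 = 9
i=1: 9 = 2·4 + 1 (b=4); 4→5: 2·5 + 1 = 11; 11−1 = 10

11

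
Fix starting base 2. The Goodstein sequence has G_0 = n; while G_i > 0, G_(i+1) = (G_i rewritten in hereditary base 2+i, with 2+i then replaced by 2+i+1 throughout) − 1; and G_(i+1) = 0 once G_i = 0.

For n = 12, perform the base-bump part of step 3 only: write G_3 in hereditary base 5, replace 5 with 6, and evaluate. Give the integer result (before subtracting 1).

step 0: 12 = 2^(2 + 1) + 2^2; sub 3 for 2: 3^(3 + 1) + 3^3; = 108; G_1 = 108−1 = 107
step 1: 107 = 3^(3 + 1) + 2·3^2 + 2·3 + 2; sub 4 for 3: 4^(4 + 1) + 2·4^2 + 2·4 + 2; = 1066; G_2 = 1066−1 = 1065
step 2: 1065 = 4^(4 + 1) + 2·4^2 + 2·4 + 1; sub 5 for 4: 5^(5 + 1) + 2·5^2 + 2·5 + 1; = 15686; G_3 = 15686−1 = 15685
step 3: 15685 = 5^(5 + 1) + 2·5^2 + 2·5; sub 6 for 5: 6^(6 + 1) + 2·6^2 + 2·6; = 280020; G_4 = 280020−1 = 280019

280020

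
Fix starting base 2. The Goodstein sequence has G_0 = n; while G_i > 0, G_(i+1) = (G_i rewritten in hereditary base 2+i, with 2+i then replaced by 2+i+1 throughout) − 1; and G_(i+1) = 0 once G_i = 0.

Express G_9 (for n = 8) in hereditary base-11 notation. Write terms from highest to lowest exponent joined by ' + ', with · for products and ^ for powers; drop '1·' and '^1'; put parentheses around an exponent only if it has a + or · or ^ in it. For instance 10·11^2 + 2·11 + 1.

2·11^11 + 2·11^2 + 11

(0) 8|_2 = 2^(2 + 1) ↦ 3^(3 + 1)|_3 = 81 ⇒ 80
(1) 80|_3 = 2·3^3 + 2·3^2 + 2·3 + 2 ↦ 2·4^4 + 2·4^2 + 2·4 + 2|_4 = 554 ⇒ 553
(2) 553|_4 = 2·4^4 + 2·4^2 + 2·4 + 1 ↦ 2·5^5 + 2·5^2 + 2·5 + 1|_5 = 6311 ⇒ 6310
(3) 6310|_5 = 2·5^5 + 2·5^2 + 2·5 ↦ 2·6^6 + 2·6^2 + 2·6|_6 = 93396 ⇒ 93395
(4) 93395|_6 = 2·6^6 + 2·6^2 + 6 + 5 ↦ 2·7^7 + 2·7^2 + 7 + 5|_7 = 1647196 ⇒ 1647195
(5) 1647195|_7 = 2·7^7 + 2·7^2 + 7 + 4 ↦ 2·8^8 + 2·8^2 + 8 + 4|_8 = 33554572 ⇒ 33554571
(6) 33554571|_8 = 2·8^8 + 2·8^2 + 8 + 3 ↦ 2·9^9 + 2·9^2 + 9 + 3|_9 = 774841152 ⇒ 774841151
(7) 774841151|_9 = 2·9^9 + 2·9^2 + 9 + 2 ↦ 2·10^10 + 2·10^2 + 10 + 2|_10 = 20000000212 ⇒ 20000000211
(8) 20000000211|_10 = 2·10^10 + 2·10^2 + 10 + 1 ↦ 2·11^11 + 2·11^2 + 11 + 1|_11 = 570623341476 ⇒ 570623341475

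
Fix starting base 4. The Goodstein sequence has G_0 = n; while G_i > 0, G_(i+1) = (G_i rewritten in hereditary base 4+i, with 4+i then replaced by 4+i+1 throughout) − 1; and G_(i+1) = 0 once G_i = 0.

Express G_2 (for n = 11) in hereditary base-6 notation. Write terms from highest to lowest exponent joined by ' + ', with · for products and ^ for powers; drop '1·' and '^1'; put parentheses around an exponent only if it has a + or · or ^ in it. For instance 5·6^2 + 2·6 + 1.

2·6 + 1

(0) 11|_4 = 2·4 + 3 ↦ 2·5 + 3|_5 = 13 ⇒ 12
(1) 12|_5 = 2·5 + 2 ↦ 2·6 + 2|_6 = 14 ⇒ 13
(2) 13|_6 = 2·6 + 1 ↦ 2·7 + 1|_7 = 15 ⇒ 14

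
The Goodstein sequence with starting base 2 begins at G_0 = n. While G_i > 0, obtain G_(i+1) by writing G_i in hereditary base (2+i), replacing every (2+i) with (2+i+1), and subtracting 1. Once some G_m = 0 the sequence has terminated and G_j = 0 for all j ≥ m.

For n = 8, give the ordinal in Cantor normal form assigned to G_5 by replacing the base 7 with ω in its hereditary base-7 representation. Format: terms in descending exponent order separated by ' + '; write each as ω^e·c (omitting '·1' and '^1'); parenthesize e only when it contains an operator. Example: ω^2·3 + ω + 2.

G_0 = 8. HB_2(8) = 2^(2 + 1). Bump = 81. G_1 = 80.
G_1 = 80. HB_3(80) = 2·3^3 + 2·3^2 + 2·3 + 2. Bump = 554. G_2 = 553.
G_2 = 553. HB_4(553) = 2·4^4 + 2·4^2 + 2·4 + 1. Bump = 6311. G_3 = 6310.
G_3 = 6310. HB_5(6310) = 2·5^5 + 2·5^2 + 2·5. Bump = 93396. G_4 = 93395.
G_4 = 93395. HB_6(93395) = 2·6^6 + 2·6^2 + 6 + 5. Bump = 1647196. G_5 = 1647195.

ω^ω·2 + ω^2·2 + ω + 4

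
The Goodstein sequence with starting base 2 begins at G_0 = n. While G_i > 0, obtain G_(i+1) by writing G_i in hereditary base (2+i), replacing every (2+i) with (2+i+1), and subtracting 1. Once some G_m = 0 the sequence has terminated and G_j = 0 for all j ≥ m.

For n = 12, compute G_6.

134217867

G_0 = 12. HB_2(12) = 2^(2 + 1) + 2^2. Bump = 108. G_1 = 107.
G_1 = 107. HB_3(107) = 3^(3 + 1) + 2·3^2 + 2·3 + 2. Bump = 1066. G_2 = 1065.
G_2 = 1065. HB_4(1065) = 4^(4 + 1) + 2·4^2 + 2·4 + 1. Bump = 15686. G_3 = 15685.
G_3 = 15685. HB_5(15685) = 5^(5 + 1) + 2·5^2 + 2·5. Bump = 280020. G_4 = 280019.
G_4 = 280019. HB_6(280019) = 6^(6 + 1) + 2·6^2 + 6 + 5. Bump = 5764911. G_5 = 5764910.
G_5 = 5764910. HB_7(5764910) = 7^(7 + 1) + 2·7^2 + 7 + 4. Bump = 134217868. G_6 = 134217867.
G_6 = 134217867. HB_8(134217867) = 8^(8 + 1) + 2·8^2 + 8 + 3. Bump = 3486784575. G_7 = 3486784574.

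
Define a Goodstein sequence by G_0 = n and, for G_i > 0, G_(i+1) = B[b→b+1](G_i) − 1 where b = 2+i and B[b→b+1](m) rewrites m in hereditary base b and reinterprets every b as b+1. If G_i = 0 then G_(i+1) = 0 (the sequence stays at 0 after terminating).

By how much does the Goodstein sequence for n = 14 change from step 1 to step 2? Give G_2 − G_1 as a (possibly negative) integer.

1171

base 2: 14 = 2^(2 + 1) + 2^2 + 2; at 3: 3^(3 + 1) + 3^3 + 3 = 111; next = 110
base 3: 110 = 3^(3 + 1) + 3^3 + 2; at 4: 4^(4 + 1) + 4^4 + 2 = 1282; next = 1281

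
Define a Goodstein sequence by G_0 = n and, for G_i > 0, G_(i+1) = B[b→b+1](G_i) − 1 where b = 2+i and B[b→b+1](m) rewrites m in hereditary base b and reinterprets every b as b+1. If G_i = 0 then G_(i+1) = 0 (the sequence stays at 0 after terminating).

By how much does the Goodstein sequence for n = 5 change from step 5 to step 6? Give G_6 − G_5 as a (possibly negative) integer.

base 2: 5 = 2^2 + 1; at 3: 3^3 + 1 = 28; next = 27
base 3: 27 = 3^3; at 4: 4^4 = 256; next = 255
base 4: 255 = 3·4^3 + 3·4^2 + 3·4 + 3; at 5: 3·5^3 + 3·5^2 + 3·5 + 3 = 468; next = 467
base 5: 467 = 3·5^3 + 3·5^2 + 3·5 + 2; at 6: 3·6^3 + 3·6^2 + 3·6 + 2 = 776; next = 775
base 6: 775 = 3·6^3 + 3·6^2 + 3·6 + 1; at 7: 3·7^3 + 3·7^2 + 3·7 + 1 = 1198; next = 1197
base 7: 1197 = 3·7^3 + 3·7^2 + 3·7; at 8: 3·8^3 + 3·8^2 + 3·8 = 1752; next = 1751

554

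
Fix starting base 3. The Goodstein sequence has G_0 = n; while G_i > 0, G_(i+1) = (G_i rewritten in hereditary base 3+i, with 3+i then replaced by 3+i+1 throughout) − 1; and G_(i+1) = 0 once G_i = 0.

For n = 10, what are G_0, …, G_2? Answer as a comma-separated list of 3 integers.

[0] 10 ≡ 3^2 + 1 (base 3). Lift 4: 17. −1: 16.
[1] 16 ≡ 4^2 (base 4). Lift 5: 25. −1: 24.

10, 16, 24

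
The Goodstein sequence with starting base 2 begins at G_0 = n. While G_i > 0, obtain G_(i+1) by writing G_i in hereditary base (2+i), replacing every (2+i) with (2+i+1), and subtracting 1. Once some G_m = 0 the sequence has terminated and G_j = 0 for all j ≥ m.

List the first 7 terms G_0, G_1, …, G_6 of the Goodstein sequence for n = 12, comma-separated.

12, 107, 1065, 15685, 280019, 5764910, 134217867

12 —HB2→ 2^(2 + 1) + 2^2 —bump→ 3^(3 + 1) + 3^3 = 108 —(−1)→ 107
107 —HB3→ 3^(3 + 1) + 2·3^2 + 2·3 + 2 —bump→ 4^(4 + 1) + 2·4^2 + 2·4 + 2 = 1066 —(−1)→ 1065
1065 —HB4→ 4^(4 + 1) + 2·4^2 + 2·4 + 1 —bump→ 5^(5 + 1) + 2·5^2 + 2·5 + 1 = 15686 —(−1)→ 15685
15685 —HB5→ 5^(5 + 1) + 2·5^2 + 2·5 —bump→ 6^(6 + 1) + 2·6^2 + 2·6 = 280020 —(−1)→ 280019
280019 —HB6→ 6^(6 + 1) + 2·6^2 + 6 + 5 —bump→ 7^(7 + 1) + 2·7^2 + 7 + 5 = 5764911 —(−1)→ 5764910
5764910 —HB7→ 7^(7 + 1) + 2·7^2 + 7 + 4 —bump→ 8^(8 + 1) + 2·8^2 + 8 + 4 = 134217868 —(−1)→ 134217867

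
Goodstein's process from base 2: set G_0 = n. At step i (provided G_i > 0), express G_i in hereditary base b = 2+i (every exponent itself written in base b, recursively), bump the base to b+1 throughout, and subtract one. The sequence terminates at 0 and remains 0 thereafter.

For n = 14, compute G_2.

1281

i=0: 14 = 2^(2 + 1) + 2^2 + 2 (b=2); 2→3: 3^(3 + 1) + 3^3 + 3 = 111; 111−1 = 110
i=1: 110 = 3^(3 + 1) + 3^3 + 2 (b=3); 3→4: 4^(4 + 1) + 4^4 + 2 = 1282; 1282−1 = 1281
i=2: 1281 = 4^(4 + 1) + 4^4 + 1 (b=4); 4→5: 5^(5 + 1) + 5^5 + 1 = 18751; 18751−1 = 18750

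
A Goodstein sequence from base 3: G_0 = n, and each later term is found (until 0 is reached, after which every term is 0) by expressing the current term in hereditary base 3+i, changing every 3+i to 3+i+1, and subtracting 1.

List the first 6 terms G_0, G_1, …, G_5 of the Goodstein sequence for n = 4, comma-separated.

4, 4, 4, 3, 2, 1

base 3: 4 = 3 + 1; at 4: 4 + 1 = 5; next = 4
base 4: 4 = 4; at 5: 5 = 5; next = 4
base 5: 4 = 4; at 6: 4 = 4; next = 3
base 6: 3 = 3; at 7: 3 = 3; next = 2
base 7: 2 = 2; at 8: 2 = 2; next = 1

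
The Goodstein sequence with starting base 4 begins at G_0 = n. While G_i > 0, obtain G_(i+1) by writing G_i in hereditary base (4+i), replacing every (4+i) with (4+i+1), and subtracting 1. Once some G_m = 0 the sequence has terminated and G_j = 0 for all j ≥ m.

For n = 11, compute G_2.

13

(0) 11|_4 = 2·4 + 3 ↦ 2·5 + 3|_5 = 13 ⇒ 12
(1) 12|_5 = 2·5 + 2 ↦ 2·6 + 2|_6 = 14 ⇒ 13
(2) 13|_6 = 2·6 + 1 ↦ 2·7 + 1|_7 = 15 ⇒ 14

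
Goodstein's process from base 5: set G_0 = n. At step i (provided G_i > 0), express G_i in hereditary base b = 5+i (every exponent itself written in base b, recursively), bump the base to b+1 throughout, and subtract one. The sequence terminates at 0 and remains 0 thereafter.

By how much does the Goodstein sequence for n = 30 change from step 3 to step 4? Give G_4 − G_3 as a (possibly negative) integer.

[0] 30 ≡ 5^2 + 5 (base 5). Lift 6: 42. −1: 41.
[1] 41 ≡ 6^2 + 5 (base 6). Lift 7: 54. −1: 53.
[2] 53 ≡ 7^2 + 4 (base 7). Lift 8: 68. −1: 67.
[3] 67 ≡ 8^2 + 3 (base 8). Lift 9: 84. −1: 83.

16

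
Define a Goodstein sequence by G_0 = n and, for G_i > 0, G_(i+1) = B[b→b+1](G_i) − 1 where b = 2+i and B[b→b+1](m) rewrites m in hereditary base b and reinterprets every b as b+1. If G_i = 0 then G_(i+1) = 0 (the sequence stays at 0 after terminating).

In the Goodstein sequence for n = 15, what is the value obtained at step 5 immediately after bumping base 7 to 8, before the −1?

150994944

G_0 = 15. HB_2(15) = 2^(2 + 1) + 2^2 + 2 + 1. Bump = 112. G_1 = 111.
G_1 = 111. HB_3(111) = 3^(3 + 1) + 3^3 + 3. Bump = 1284. G_2 = 1283.
G_2 = 1283. HB_4(1283) = 4^(4 + 1) + 4^4 + 3. Bump = 18753. G_3 = 18752.
G_3 = 18752. HB_5(18752) = 5^(5 + 1) + 5^5 + 2. Bump = 326594. G_4 = 326593.
G_4 = 326593. HB_6(326593) = 6^(6 + 1) + 6^6 + 1. Bump = 6588345. G_5 = 6588344.
G_5 = 6588344. HB_7(6588344) = 7^(7 + 1) + 7^7. Bump = 150994944. G_6 = 150994943.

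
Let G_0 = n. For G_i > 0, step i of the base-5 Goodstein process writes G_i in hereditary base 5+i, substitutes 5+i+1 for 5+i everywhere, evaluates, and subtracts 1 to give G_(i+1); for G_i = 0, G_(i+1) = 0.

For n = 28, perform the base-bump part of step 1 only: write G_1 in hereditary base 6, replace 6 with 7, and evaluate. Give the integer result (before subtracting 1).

base 5: 28 = 5^2 + 3; at 6: 6^2 + 3 = 39; next = 38
base 6: 38 = 6^2 + 2; at 7: 7^2 + 2 = 51; next = 50

51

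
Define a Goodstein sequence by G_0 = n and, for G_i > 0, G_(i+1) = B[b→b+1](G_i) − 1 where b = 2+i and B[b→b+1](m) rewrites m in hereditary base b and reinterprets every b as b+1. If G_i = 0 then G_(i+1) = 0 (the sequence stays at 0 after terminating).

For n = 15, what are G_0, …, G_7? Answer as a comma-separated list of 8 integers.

G_0=15  [base 2] 2^(2 + 1) + 2^2 + 2 + 1  →[2↦3]→  3^(3 + 1) + 3^3 + 3 + 1 = 112  −1 ⇒ G_1=111
G_1=111  [base 3] 3^(3 + 1) + 3^3 + 3  →[3↦4]→  4^(4 + 1) + 4^4 + 4 = 1284  −1 ⇒ G_2=1283
G_2=1283  [base 4] 4^(4 + 1) + 4^4 + 3  →[4↦5]→  5^(5 + 1) + 5^5 + 3 = 18753  −1 ⇒ G_3=18752
G_3=18752  [base 5] 5^(5 + 1) + 5^5 + 2  →[5↦6]→  6^(6 + 1) + 6^6 + 2 = 326594  −1 ⇒ G_4=326593
G_4=326593  [base 6] 6^(6 + 1) + 6^6 + 1  →[6↦7]→  7^(7 + 1) + 7^7 + 1 = 6588345  −1 ⇒ G_5=6588344
G_5=6588344  [base 7] 7^(7 + 1) + 7^7  →[7↦8]→  8^(8 + 1) + 8^8 = 150994944  −1 ⇒ G_6=150994943
G_6=150994943  [base 8] 8^(8 + 1) + 7·8^7 + 7·8^6 + 7·8^5 + 7·8^4 + 7·8^3 + 7·8^2 + 7·8 + 7  →[8↦9]→  9^(9 + 1) + 7·9^7 + 7·9^6 + 7·9^5 + 7·9^4 + 7·9^3 + 7·9^2 + 7·9 + 7 = 3524450281  −1 ⇒ G_7=3524450280

15, 111, 1283, 18752, 326593, 6588344, 150994943, 3524450280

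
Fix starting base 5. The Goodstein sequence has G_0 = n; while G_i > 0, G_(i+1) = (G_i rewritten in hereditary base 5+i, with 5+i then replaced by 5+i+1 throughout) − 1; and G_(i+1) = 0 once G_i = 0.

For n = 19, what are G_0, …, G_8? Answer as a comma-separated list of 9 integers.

(0) 19|_5 = 3·5 + 4 ↦ 3·6 + 4|_6 = 22 ⇒ 21
(1) 21|_6 = 3·6 + 3 ↦ 3·7 + 3|_7 = 24 ⇒ 23
(2) 23|_7 = 3·7 + 2 ↦ 3·8 + 2|_8 = 26 ⇒ 25
(3) 25|_8 = 3·8 + 1 ↦ 3·9 + 1|_9 = 28 ⇒ 27
(4) 27|_9 = 3·9 ↦ 3·10|_10 = 30 ⇒ 29
(5) 29|_10 = 2·10 + 9 ↦ 2·11 + 9|_11 = 31 ⇒ 30
(6) 30|_11 = 2·11 + 8 ↦ 2·12 + 8|_12 = 32 ⇒ 31
(7) 31|_12 = 2·12 + 7 ↦ 2·13 + 7|_13 = 33 ⇒ 32

19, 21, 23, 25, 27, 29, 30, 31, 32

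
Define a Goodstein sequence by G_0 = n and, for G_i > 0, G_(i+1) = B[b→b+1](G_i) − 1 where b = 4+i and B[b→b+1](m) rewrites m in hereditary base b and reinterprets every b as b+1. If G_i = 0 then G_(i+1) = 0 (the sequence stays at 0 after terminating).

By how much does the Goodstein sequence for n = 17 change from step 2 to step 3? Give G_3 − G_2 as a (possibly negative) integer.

4

step 0: 17 = 4^2 + 1; sub 5 for 4: 5^2 + 1; = 26; G_1 = 26−1 = 25
step 1: 25 = 5^2; sub 6 for 5: 6^2; = 36; G_2 = 36−1 = 35
step 2: 35 = 5·6 + 5; sub 7 for 6: 5·7 + 5; = 40; G_3 = 40−1 = 39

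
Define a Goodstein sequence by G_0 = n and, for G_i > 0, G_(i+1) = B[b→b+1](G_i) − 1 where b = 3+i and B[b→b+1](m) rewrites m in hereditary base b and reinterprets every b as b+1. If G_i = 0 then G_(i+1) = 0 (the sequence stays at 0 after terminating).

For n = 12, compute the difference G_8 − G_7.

[0] 12 ≡ 3^2 + 3 (base 3). Lift 4: 20. −1: 19.
[1] 19 ≡ 4^2 + 3 (base 4). Lift 5: 28. −1: 27.
[2] 27 ≡ 5^2 + 2 (base 5). Lift 6: 38. −1: 37.
[3] 37 ≡ 6^2 + 1 (base 6). Lift 7: 50. −1: 49.
[4] 49 ≡ 7^2 (base 7). Lift 8: 64. −1: 63.
[5] 63 ≡ 7·8 + 7 (base 8). Lift 9: 70. −1: 69.
[6] 69 ≡ 7·9 + 6 (base 9). Lift 10: 76. −1: 75.
[7] 75 ≡ 7·10 + 5 (base 10). Lift 11: 82. −1: 81.

6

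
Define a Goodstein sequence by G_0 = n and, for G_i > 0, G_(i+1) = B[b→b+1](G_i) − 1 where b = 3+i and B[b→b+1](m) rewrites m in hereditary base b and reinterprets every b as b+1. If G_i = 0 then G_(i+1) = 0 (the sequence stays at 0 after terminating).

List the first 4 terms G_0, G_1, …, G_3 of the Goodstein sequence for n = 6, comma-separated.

6 —HB3→ 2·3 —bump→ 2·4 = 8 —(−1)→ 7
7 —HB4→ 4 + 3 —bump→ 5 + 3 = 8 —(−1)→ 7
7 —HB5→ 5 + 2 —bump→ 6 + 2 = 8 —(−1)→ 7

6, 7, 7, 7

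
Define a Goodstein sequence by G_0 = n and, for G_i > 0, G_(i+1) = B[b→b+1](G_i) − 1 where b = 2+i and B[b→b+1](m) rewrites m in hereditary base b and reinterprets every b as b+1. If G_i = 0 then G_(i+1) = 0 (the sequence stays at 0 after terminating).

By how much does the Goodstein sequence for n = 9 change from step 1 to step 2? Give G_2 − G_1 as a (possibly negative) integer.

942

step 0: 9 = 2^(2 + 1) + 1; sub 3 for 2: 3^(3 + 1) + 1; = 82; G_1 = 82−1 = 81
step 1: 81 = 3^(3 + 1); sub 4 for 3: 4^(4 + 1); = 1024; G_2 = 1024−1 = 1023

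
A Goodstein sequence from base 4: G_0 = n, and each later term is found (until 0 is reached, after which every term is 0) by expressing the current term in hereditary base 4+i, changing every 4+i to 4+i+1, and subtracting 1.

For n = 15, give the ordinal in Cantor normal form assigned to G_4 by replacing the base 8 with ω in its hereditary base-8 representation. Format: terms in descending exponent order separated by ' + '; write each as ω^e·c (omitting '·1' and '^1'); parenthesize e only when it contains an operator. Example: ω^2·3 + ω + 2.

base 4: 15 = 3·4 + 3; at 5: 3·5 + 3 = 18; next = 17
base 5: 17 = 3·5 + 2; at 6: 3·6 + 2 = 20; next = 19
base 6: 19 = 3·6 + 1; at 7: 3·7 + 1 = 22; next = 21
base 7: 21 = 3·7; at 8: 3·8 = 24; next = 23
base 8: 23 = 2·8 + 7; at 9: 2·9 + 7 = 25; next = 24

ω·2 + 7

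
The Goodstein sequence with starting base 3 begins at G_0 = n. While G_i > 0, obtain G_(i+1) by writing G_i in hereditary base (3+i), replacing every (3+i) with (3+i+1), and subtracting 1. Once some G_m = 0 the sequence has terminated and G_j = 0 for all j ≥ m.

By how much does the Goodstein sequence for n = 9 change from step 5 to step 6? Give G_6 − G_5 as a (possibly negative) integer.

1

(0) 9|_3 = 3^2 ↦ 4^2|_4 = 16 ⇒ 15
(1) 15|_4 = 3·4 + 3 ↦ 3·5 + 3|_5 = 18 ⇒ 17
(2) 17|_5 = 3·5 + 2 ↦ 3·6 + 2|_6 = 20 ⇒ 19
(3) 19|_6 = 3·6 + 1 ↦ 3·7 + 1|_7 = 22 ⇒ 21
(4) 21|_7 = 3·7 ↦ 3·8|_8 = 24 ⇒ 23
(5) 23|_8 = 2·8 + 7 ↦ 2·9 + 7|_9 = 25 ⇒ 24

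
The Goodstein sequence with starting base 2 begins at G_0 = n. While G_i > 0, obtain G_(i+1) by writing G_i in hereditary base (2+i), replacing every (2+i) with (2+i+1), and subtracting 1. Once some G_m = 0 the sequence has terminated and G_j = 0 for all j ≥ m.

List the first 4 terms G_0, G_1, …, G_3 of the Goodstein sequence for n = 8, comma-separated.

8 —HB2→ 2^(2 + 1) —bump→ 3^(3 + 1) = 81 —(−1)→ 80
80 —HB3→ 2·3^3 + 2·3^2 + 2·3 + 2 —bump→ 2·4^4 + 2·4^2 + 2·4 + 2 = 554 —(−1)→ 553
553 —HB4→ 2·4^4 + 2·4^2 + 2·4 + 1 —bump→ 2·5^5 + 2·5^2 + 2·5 + 1 = 6311 —(−1)→ 6310

8, 80, 553, 6310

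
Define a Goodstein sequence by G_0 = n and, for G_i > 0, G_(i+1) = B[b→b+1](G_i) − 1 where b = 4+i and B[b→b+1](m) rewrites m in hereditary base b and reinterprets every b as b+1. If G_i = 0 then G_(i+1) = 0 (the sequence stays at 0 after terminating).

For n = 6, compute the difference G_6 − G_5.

-1

G_0 = 6. HB_4(6) = 4 + 2. Bump = 7. G_1 = 6.
G_1 = 6. HB_5(6) = 5 + 1. Bump = 7. G_2 = 6.
G_2 = 6. HB_6(6) = 6. Bump = 7. G_3 = 6.
G_3 = 6. HB_7(6) = 6. Bump = 6. G_4 = 5.
G_4 = 5. HB_8(5) = 5. Bump = 5. G_5 = 4.
G_5 = 4. HB_9(4) = 4. Bump = 4. G_6 = 3.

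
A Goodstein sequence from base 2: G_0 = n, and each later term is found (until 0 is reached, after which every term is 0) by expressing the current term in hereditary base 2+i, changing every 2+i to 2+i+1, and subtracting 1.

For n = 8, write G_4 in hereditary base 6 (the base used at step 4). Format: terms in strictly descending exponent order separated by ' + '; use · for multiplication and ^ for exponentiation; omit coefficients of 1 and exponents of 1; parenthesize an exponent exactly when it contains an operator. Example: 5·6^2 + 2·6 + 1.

G_0=8  [base 2] 2^(2 + 1)  →[2↦3]→  3^(3 + 1) = 81  −1 ⇒ G_1=80
G_1=80  [base 3] 2·3^3 + 2·3^2 + 2·3 + 2  →[3↦4]→  2·4^4 + 2·4^2 + 2·4 + 2 = 554  −1 ⇒ G_2=553
G_2=553  [base 4] 2·4^4 + 2·4^2 + 2·4 + 1  →[4↦5]→  2·5^5 + 2·5^2 + 2·5 + 1 = 6311  −1 ⇒ G_3=6310
G_3=6310  [base 5] 2·5^5 + 2·5^2 + 2·5  →[5↦6]→  2·6^6 + 2·6^2 + 2·6 = 93396  −1 ⇒ G_4=93395
G_4=93395  [base 6] 2·6^6 + 2·6^2 + 6 + 5  →[6↦7]→  2·7^7 + 2·7^2 + 7 + 5 = 1647196  −1 ⇒ G_5=1647195

2·6^6 + 2·6^2 + 6 + 5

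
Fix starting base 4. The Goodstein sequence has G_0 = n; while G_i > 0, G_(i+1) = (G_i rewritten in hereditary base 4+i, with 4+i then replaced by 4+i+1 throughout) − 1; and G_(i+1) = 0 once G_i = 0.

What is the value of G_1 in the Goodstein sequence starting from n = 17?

25

(0) 17|_4 = 4^2 + 1 ↦ 5^2 + 1|_5 = 26 ⇒ 25
(1) 25|_5 = 5^2 ↦ 6^2|_6 = 36 ⇒ 35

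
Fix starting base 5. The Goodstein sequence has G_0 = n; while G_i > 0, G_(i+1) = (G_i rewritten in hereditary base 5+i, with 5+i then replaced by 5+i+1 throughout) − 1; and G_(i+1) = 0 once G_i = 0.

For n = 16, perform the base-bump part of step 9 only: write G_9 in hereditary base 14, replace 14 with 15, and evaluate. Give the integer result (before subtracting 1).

G_0=16  [base 5] 3·5 + 1  →[5↦6]→  3·6 + 1 = 19  −1 ⇒ G_1=18
G_1=18  [base 6] 3·6  →[6↦7]→  3·7 = 21  −1 ⇒ G_2=20
G_2=20  [base 7] 2·7 + 6  →[7↦8]→  2·8 + 6 = 22  −1 ⇒ G_3=21
G_3=21  [base 8] 2·8 + 5  →[8↦9]→  2·9 + 5 = 23  −1 ⇒ G_4=22
G_4=22  [base 9] 2·9 + 4  →[9↦10]→  2·10 + 4 = 24  −1 ⇒ G_5=23
G_5=23  [base 10] 2·10 + 3  →[10↦11]→  2·11 + 3 = 25  −1 ⇒ G_6=24
G_6=24  [base 11] 2·11 + 2  →[11↦12]→  2·12 + 2 = 26  −1 ⇒ G_7=25
G_7=25  [base 12] 2·12 + 1  →[12↦13]→  2·13 + 1 = 27  −1 ⇒ G_8=26
G_8=26  [base 13] 2·13  →[13↦14]→  2·14 = 28  −1 ⇒ G_9=27

28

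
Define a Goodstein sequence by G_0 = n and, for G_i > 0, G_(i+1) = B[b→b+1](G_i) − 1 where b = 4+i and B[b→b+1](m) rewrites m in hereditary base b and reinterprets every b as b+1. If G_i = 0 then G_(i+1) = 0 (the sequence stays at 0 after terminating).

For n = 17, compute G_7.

base 4: 17 = 4^2 + 1; at 5: 5^2 + 1 = 26; next = 25
base 5: 25 = 5^2; at 6: 6^2 = 36; next = 35
base 6: 35 = 5·6 + 5; at 7: 5·7 + 5 = 40; next = 39
base 7: 39 = 5·7 + 4; at 8: 5·8 + 4 = 44; next = 43
base 8: 43 = 5·8 + 3; at 9: 5·9 + 3 = 48; next = 47
base 9: 47 = 5·9 + 2; at 10: 5·10 + 2 = 52; next = 51
base 10: 51 = 5·10 + 1; at 11: 5·11 + 1 = 56; next = 55
base 11: 55 = 5·11; at 12: 5·12 = 60; next = 59

55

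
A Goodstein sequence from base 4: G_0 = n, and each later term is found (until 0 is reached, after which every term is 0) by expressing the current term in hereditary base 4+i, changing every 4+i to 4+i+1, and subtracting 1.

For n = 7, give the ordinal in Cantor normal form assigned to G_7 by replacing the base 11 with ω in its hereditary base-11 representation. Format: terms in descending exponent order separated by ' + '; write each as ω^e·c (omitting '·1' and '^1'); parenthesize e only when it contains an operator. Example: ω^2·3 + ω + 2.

4

G_0 = 7. HB_4(7) = 4 + 3. Bump = 8. G_1 = 7.
G_1 = 7. HB_5(7) = 5 + 2. Bump = 8. G_2 = 7.
G_2 = 7. HB_6(7) = 6 + 1. Bump = 8. G_3 = 7.
G_3 = 7. HB_7(7) = 7. Bump = 8. G_4 = 7.
G_4 = 7. HB_8(7) = 7. Bump = 7. G_5 = 6.
G_5 = 6. HB_9(6) = 6. Bump = 6. G_6 = 5.
G_6 = 5. HB_10(5) = 5. Bump = 5. G_7 = 4.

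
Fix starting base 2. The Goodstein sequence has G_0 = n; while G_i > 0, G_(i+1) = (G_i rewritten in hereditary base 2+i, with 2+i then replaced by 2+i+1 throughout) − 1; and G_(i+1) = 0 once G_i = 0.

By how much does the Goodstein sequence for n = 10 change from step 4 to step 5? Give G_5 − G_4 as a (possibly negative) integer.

(0) 10|_2 = 2^(2 + 1) + 2 ↦ 3^(3 + 1) + 3|_3 = 84 ⇒ 83
(1) 83|_3 = 3^(3 + 1) + 2 ↦ 4^(4 + 1) + 2|_4 = 1026 ⇒ 1025
(2) 1025|_4 = 4^(4 + 1) + 1 ↦ 5^(5 + 1) + 1|_5 = 15626 ⇒ 15625
(3) 15625|_5 = 5^(5 + 1) ↦ 6^(6 + 1)|_6 = 279936 ⇒ 279935
(4) 279935|_6 = 5·6^6 + 5·6^5 + 5·6^4 + 5·6^3 + 5·6^2 + 5·6 + 5 ↦ 5·7^7 + 5·7^5 + 5·7^4 + 5·7^3 + 5·7^2 + 5·7 + 5|_7 = 4215755 ⇒ 4215754

3935819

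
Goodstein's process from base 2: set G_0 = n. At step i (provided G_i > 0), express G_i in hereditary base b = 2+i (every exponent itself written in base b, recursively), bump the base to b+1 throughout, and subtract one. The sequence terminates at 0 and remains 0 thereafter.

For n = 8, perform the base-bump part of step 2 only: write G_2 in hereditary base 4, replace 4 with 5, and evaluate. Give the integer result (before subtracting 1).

6311

G_0 = 8. HB_2(8) = 2^(2 + 1). Bump = 81. G_1 = 80.
G_1 = 80. HB_3(80) = 2·3^3 + 2·3^2 + 2·3 + 2. Bump = 554. G_2 = 553.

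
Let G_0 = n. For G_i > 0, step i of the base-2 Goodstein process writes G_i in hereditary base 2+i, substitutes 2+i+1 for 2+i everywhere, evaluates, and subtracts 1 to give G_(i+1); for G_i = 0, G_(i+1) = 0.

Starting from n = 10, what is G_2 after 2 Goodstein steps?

base 2: 10 = 2^(2 + 1) + 2; at 3: 3^(3 + 1) + 3 = 84; next = 83
base 3: 83 = 3^(3 + 1) + 2; at 4: 4^(4 + 1) + 2 = 1026; next = 1025
base 4: 1025 = 4^(4 + 1) + 1; at 5: 5^(5 + 1) + 1 = 15626; next = 15625

1025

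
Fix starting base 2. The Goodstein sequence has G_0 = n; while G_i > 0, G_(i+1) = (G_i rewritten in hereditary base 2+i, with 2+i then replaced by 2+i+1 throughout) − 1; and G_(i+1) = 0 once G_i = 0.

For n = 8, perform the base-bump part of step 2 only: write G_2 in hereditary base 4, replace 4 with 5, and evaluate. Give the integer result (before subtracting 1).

G_0 = 8. HB_2(8) = 2^(2 + 1). Bump = 81. G_1 = 80.
G_1 = 80. HB_3(80) = 2·3^3 + 2·3^2 + 2·3 + 2. Bump = 554. G_2 = 553.
G_2 = 553. HB_4(553) = 2·4^4 + 2·4^2 + 2·4 + 1. Bump = 6311. G_3 = 6310.

6311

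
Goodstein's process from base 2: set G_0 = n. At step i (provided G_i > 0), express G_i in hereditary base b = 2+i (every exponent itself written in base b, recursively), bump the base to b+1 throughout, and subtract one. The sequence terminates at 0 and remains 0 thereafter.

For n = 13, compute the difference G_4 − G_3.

264619

step 0: 13 = 2^(2 + 1) + 2^2 + 1; sub 3 for 2: 3^(3 + 1) + 3^3 + 1; = 109; G_1 = 109−1 = 108
step 1: 108 = 3^(3 + 1) + 3^3; sub 4 for 3: 4^(4 + 1) + 4^4; = 1280; G_2 = 1280−1 = 1279
step 2: 1279 = 4^(4 + 1) + 3·4^3 + 3·4^2 + 3·4 + 3; sub 5 for 4: 5^(5 + 1) + 3·5^3 + 3·5^2 + 3·5 + 3; = 16093; G_3 = 16093−1 = 16092
step 3: 16092 = 5^(5 + 1) + 3·5^3 + 3·5^2 + 3·5 + 2; sub 6 for 5: 6^(6 + 1) + 3·6^3 + 3·6^2 + 3·6 + 2; = 280712; G_4 = 280712−1 = 280711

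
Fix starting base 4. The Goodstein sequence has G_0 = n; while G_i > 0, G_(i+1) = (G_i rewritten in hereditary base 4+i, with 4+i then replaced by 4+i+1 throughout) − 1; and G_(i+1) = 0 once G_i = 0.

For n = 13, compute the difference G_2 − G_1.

2

G_0=13  [base 4] 3·4 + 1  →[4↦5]→  3·5 + 1 = 16  −1 ⇒ G_1=15
G_1=15  [base 5] 3·5  →[5↦6]→  3·6 = 18  −1 ⇒ G_2=17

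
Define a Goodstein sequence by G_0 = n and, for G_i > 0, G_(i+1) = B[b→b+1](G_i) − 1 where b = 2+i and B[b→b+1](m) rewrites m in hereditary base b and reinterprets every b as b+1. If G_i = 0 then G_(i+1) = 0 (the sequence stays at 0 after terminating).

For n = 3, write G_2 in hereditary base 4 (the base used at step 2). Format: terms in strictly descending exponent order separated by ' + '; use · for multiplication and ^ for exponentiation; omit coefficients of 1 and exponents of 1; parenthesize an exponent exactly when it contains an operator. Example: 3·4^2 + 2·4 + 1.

(0) 3|_2 = 2 + 1 ↦ 3 + 1|_3 = 4 ⇒ 3
(1) 3|_3 = 3 ↦ 4|_4 = 4 ⇒ 3
(2) 3|_4 = 3 ↦ 3|_5 = 3 ⇒ 2

3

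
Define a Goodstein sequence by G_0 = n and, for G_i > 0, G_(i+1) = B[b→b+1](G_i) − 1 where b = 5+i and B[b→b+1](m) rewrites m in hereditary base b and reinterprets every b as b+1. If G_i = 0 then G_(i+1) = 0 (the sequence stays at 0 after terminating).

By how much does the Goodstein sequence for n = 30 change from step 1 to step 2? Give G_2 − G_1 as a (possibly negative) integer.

12

base 5: 30 = 5^2 + 5; at 6: 6^2 + 6 = 42; next = 41
base 6: 41 = 6^2 + 5; at 7: 7^2 + 5 = 54; next = 53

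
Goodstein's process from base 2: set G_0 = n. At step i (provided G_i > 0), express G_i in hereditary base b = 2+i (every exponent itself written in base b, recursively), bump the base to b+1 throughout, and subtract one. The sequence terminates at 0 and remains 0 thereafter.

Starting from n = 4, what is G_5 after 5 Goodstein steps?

109

i=0: 4 = 2^2 (b=2); 2→3: 3^3 = 27; 27−1 = 26
i=1: 26 = 2·3^2 + 2·3 + 2 (b=3); 3→4: 2·4^2 + 2·4 + 2 = 42; 42−1 = 41
i=2: 41 = 2·4^2 + 2·4 + 1 (b=4); 4→5: 2·5^2 + 2·5 + 1 = 61; 61−1 = 60
i=3: 60 = 2·5^2 + 2·5 (b=5); 5→6: 2·6^2 + 2·6 = 84; 84−1 = 83
i=4: 83 = 2·6^2 + 6 + 5 (b=6); 6→7: 2·7^2 + 7 + 5 = 110; 110−1 = 109
i=5: 109 = 2·7^2 + 7 + 4 (b=7); 7→8: 2·8^2 + 8 + 4 = 140; 140−1 = 139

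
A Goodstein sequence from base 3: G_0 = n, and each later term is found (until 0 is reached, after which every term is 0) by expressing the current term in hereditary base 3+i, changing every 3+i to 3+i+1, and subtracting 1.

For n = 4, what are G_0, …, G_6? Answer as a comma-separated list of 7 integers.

G_0=4  [base 3] 3 + 1  →[3↦4]→  4 + 1 = 5  −1 ⇒ G_1=4
G_1=4  [base 4] 4  →[4↦5]→  5 = 5  −1 ⇒ G_2=4
G_2=4  [base 5] 4  →[5↦6]→  4 = 4  −1 ⇒ G_3=3
G_3=3  [base 6] 3  →[6↦7]→  3 = 3  −1 ⇒ G_4=2
G_4=2  [base 7] 2  →[7↦8]→  2 = 2  −1 ⇒ G_5=1
G_5=1  [base 8] 1  →[8↦9]→  1 = 1  −1 ⇒ G_6=0

4, 4, 4, 3, 2, 1, 0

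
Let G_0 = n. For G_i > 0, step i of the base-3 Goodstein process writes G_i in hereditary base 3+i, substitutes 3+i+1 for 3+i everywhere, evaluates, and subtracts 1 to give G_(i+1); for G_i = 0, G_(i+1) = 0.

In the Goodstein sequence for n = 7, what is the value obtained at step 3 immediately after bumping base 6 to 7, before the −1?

base 3: 7 = 2·3 + 1; at 4: 2·4 + 1 = 9; next = 8
base 4: 8 = 2·4; at 5: 2·5 = 10; next = 9
base 5: 9 = 5 + 4; at 6: 6 + 4 = 10; next = 9
base 6: 9 = 6 + 3; at 7: 7 + 3 = 10; next = 9

10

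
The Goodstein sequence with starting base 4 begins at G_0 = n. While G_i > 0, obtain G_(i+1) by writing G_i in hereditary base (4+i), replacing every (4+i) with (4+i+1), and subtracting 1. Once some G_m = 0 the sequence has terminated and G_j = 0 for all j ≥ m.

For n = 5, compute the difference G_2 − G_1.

base 4: 5 = 4 + 1; at 5: 5 + 1 = 6; next = 5
base 5: 5 = 5; at 6: 6 = 6; next = 5

0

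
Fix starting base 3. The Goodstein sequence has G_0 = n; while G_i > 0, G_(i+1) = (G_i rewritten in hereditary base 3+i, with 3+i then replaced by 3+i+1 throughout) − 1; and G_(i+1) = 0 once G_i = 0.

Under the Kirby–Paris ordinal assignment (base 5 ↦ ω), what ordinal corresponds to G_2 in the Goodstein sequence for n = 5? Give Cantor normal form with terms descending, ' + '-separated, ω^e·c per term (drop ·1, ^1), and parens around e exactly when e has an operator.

ω

G_0=5  [base 3] 3 + 2  →[3↦4]→  4 + 2 = 6  −1 ⇒ G_1=5
G_1=5  [base 4] 4 + 1  →[4↦5]→  5 + 1 = 6  −1 ⇒ G_2=5
G_2=5  [base 5] 5  →[5↦6]→  6 = 6  −1 ⇒ G_3=5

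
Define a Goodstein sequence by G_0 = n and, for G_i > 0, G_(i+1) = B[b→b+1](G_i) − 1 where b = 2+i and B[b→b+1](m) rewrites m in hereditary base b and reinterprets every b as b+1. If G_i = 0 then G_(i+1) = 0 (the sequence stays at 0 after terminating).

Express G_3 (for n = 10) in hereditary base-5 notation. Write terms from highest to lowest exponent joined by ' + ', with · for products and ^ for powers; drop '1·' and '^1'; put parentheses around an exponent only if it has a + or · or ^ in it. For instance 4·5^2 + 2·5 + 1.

[0] 10 ≡ 2^(2 + 1) + 2 (base 2). Lift 3: 84. −1: 83.
[1] 83 ≡ 3^(3 + 1) + 2 (base 3). Lift 4: 1026. −1: 1025.
[2] 1025 ≡ 4^(4 + 1) + 1 (base 4). Lift 5: 15626. −1: 15625.
[3] 15625 ≡ 5^(5 + 1) (base 5). Lift 6: 279936. −1: 279935.

5^(5 + 1)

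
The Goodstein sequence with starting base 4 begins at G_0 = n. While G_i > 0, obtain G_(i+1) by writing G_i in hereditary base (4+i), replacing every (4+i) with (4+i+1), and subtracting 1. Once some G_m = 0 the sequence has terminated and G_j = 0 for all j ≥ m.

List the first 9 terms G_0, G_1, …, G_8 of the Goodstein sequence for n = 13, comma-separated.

13, 15, 17, 18, 19, 20, 21, 22, 23

step 0: 13 = 3·4 + 1; sub 5 for 4: 3·5 + 1; = 16; G_1 = 16−1 = 15
step 1: 15 = 3·5; sub 6 for 5: 3·6; = 18; G_2 = 18−1 = 17
step 2: 17 = 2·6 + 5; sub 7 for 6: 2·7 + 5; = 19; G_3 = 19−1 = 18
step 3: 18 = 2·7 + 4; sub 8 for 7: 2·8 + 4; = 20; G_4 = 20−1 = 19
step 4: 19 = 2·8 + 3; sub 9 for 8: 2·9 + 3; = 21; G_5 = 21−1 = 20
step 5: 20 = 2·9 + 2; sub 10 for 9: 2·10 + 2; = 22; G_6 = 22−1 = 21
step 6: 21 = 2·10 + 1; sub 11 for 10: 2·11 + 1; = 23; G_7 = 23−1 = 22
step 7: 22 = 2·11; sub 12 for 11: 2·12; = 24; G_8 = 24−1 = 23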